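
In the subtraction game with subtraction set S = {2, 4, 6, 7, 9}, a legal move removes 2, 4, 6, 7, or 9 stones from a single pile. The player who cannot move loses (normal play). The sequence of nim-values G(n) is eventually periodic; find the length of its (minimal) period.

11

G(0) = 0
G(1) = mex{} = 0
G(2) = mex{0} = 1
G(3) = mex{0} = 1
G(4) = mex{1,0} = 2
G(5) = mex{1,0} = 2
G(6) = mex{2,1,0} = 3
G(7) = mex{2,1,0,0} = 3
G(8) = mex{3,2,1,0} = 4
G(9) = mex{3,2,1,1,0} = 4
G(10) = mex{4,3,2,1,0} = 5
G(11) = mex{4,3,2,2,1} = 0
G(12) = mex{5,4,3,2,1} = 0
G(13) = mex{0,4,3,3,2} = 1
G(14) = mex{0,5,4,3,2} = 1
G(15) = mex{1,0,4,4,3} = 2
G(16) = mex{1,0,5,4,3} = 2
G(17) = mex{2,1,0,5,4} = 3
G(18) = mex{2,1,0,0,4} = 3
G(19) = mex{3,2,1,0,5} = 4
G(20) = mex{3,2,1,1,0} = 4
G(21) = mex{4,3,2,1,0} = 5
G(22) = mex{4,3,2,2,1} = 0
G(23) = mex{5,4,3,2,1} = 0
G(n+11) = G(n) holds for n = 0,…,8 (a full window of length max(S) = 9), so the sequence is purely periodic with period 11.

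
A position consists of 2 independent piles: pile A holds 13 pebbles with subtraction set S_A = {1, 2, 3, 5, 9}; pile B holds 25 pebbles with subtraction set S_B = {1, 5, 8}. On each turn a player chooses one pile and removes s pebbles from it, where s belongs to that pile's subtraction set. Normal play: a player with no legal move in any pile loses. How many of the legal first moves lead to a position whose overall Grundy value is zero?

2

Pile A, S = {1, 2, 3, 5, 9}:
G(0) = 0
G(1) = mex{0} = 1
G(2) = mex{1,0} = 2
G(3) = mex{2,1,0} = 3
G(4) = mex{3,2,1} = 0
G(5) = mex{0,3,2,0} = 1
G(6) = mex{1,0,3,1} = 2
G(7) = mex{2,1,0,2} = 3
G(8) = mex{3,2,1,3} = 0
G(9) = mex{0,3,2,0,0} = 1
G(10) = mex{1,0,3,1,1} = 2
G(11) = mex{2,1,0,2,2} = 3
G(12) = mex{3,2,1,3,3} = 0
G(13) = mex{0,3,2,0,0} = 1
G_A(13) = 1.
Pile B, S = {1, 5, 8}:
G(0) = 0
G(1) = mex{0} = 1
G(2) = mex{1} = 0
G(3) = mex{0} = 1
G(4) = mex{1} = 0
G(5) = mex{0,0} = 1
G(6) = mex{1,1} = 0
G(7) = mex{0,0} = 1
G(8) = mex{1,1,0} = 2
G(9) = mex{2,0,1} = 3
G(10) = mex{3,1,0} = 2
G(11) = mex{2,0,1} = 3
G(12) = mex{3,1,0} = 2
G(13) = mex{2,2,1} = 0
G(14) = mex{0,3,0} = 1
G(15) = mex{1,2,1} = 0
G(16) = mex{0,3,2} = 1
G(17) = mex{1,2,3} = 0
G(18) = mex{0,0,2} = 1
G(19) = mex{1,1,3} = 0
G(20) = mex{0,0,2} = 1
G(21) = mex{1,1,0} = 2
G(22) = mex{2,0,1} = 3
G(23) = mex{3,1,0} = 2
G(24) = mex{2,0,1} = 3
G(25) = mex{3,1,0} = 2
G_B(25) = 2.
Combined Grundy value = 1 ⊕ 2 = 3.
A winning move leaves total XOR = 0, i.e. changes one component's Grundy value g to g ⊕ X where X is the current total.
Pile A: need g' = 1⊕3 = 2. Options: 13−1→G=0, 13−2→G=3, 13−3→G=2, 13−5→G=0, 13−9→G=0. Hits: 1.
Pile B: need g' = 2⊕3 = 1. Options: 25−1→G=3, 25−5→G=1, 25−8→G=0. Hits: 1.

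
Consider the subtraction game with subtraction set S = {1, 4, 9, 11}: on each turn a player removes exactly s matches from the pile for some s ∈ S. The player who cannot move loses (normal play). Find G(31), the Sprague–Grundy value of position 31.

G(0) = 0
G(1) = mex{0} = 1
G(2) = mex{1} = 0
G(3) = mex{0} = 1
G(4) = mex{1,0} = 2
G(5) = mex{2,1} = 0
G(6) = mex{0,0} = 1
G(7) = mex{1,1} = 0
G(8) = mex{0,2} = 1
G(9) = mex{1,0,0} = 2
G(10) = mex{2,1,1} = 0
G(11) = mex{0,0,0,0} = 1
G(12) = mex{1,1,1,1} = 0
G(13) = mex{0,2,2,0} = 1
G(14) = mex{1,0,0,1} = 2
G(15) = mex{2,1,1,2} = 0
G(16) = mex{0,0,0,0} = 1
G(17) = mex{1,1,1,1} = 0
G(18) = mex{0,2,2,0} = 1
G(19) = mex{1,0,0,1} = 2
G(20) = mex{2,1,1,2} = 0
G(21) = mex{0,0,0,0} = 1
G(22) = mex{1,1,1,1} = 0
G(23) = mex{0,2,2,0} = 1
G(24) = mex{1,0,0,1} = 2
G(25) = mex{2,1,1,2} = 0
G(26) = mex{0,0,0,0} = 1
G(27) = mex{1,1,1,1} = 0
G(28) = mex{0,2,2,0} = 1
G(29) = mex{1,0,0,1} = 2
G(30) = mex{2,1,1,2} = 0
G(31) = mex{0,0,0,0} = 1

1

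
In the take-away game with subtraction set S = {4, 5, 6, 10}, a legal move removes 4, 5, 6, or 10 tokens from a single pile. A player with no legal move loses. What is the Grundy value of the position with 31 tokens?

0

n :  0  1  2  3  4  5  6  7  8  9 10 11 12 13 14 15 16 17 18 19 20 21 22 23 24 25 26 27 28 29 30 31
G :  0  0  0  0  1  1  1  1  2  2  2  2  3  3  0  0  0  0  1  1  1  1  2  2  2  2  3  3  0  0  0  0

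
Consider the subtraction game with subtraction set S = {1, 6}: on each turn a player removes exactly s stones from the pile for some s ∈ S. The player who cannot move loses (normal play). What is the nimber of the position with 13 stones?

G(0) = 0
G(1) = mex{0} = 1
G(2) = mex{1} = 0
G(3) = mex{0} = 1
G(4) = mex{1} = 0
G(5) = mex{0} = 1
G(6) = mex{1,0} = 2
G(7) = mex{2,1} = 0
G(8) = mex{0,0} = 1
G(9) = mex{1,1} = 0
G(10) = mex{0,0} = 1
G(11) = mex{1,1} = 0
G(12) = mex{0,2} = 1
G(13) = mex{1,0} = 2

2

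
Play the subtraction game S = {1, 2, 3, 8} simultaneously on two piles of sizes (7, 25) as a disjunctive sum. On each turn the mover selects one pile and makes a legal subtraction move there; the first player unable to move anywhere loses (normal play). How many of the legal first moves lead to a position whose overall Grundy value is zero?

All piles use S = {1, 2, 3, 8}:
n :  0  1  2  3  4  5  6  7  8  9 10 11 12 13 14 15 16 17 18 19 20 21 22 23 24 25
G :  0  1  2  3  0  1  2  3  4  0  1  2  3  0  1  2  3  4  0  1  2  3  0  1  2  3
Pile A: G(7) = 3.
Pile B: G(25) = 3.
Combined Grundy value = 3 ⊕ 3 = 0.
A winning move leaves total XOR = 0, i.e. changes one component's Grundy value g to g ⊕ X where X is the current total.
Pile A: target g' = 3⊕0 = 3, but every legal move changes the Grundy value (mex property), so 0 moves.
Pile B: target g' = 3⊕0 = 3, but every legal move changes the Grundy value (mex property), so 0 moves.

0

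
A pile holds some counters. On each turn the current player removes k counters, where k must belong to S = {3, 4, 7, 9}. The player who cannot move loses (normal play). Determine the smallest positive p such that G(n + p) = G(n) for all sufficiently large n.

12

n :  0  1  2  3  4  5  6  7  8  9 10 11 12 13 14 15 16 17 18 19 20 21 22 23 24 25
G :  0  0  0  1  1  1  2  2  2  3  3  3  0  0  0  1  1  1  2  2  2  3  3  3  0  0
G(n+12) = G(n) holds for n = 0,…,8 (a full window of length max(S) = 9), so the sequence is purely periodic with period 12.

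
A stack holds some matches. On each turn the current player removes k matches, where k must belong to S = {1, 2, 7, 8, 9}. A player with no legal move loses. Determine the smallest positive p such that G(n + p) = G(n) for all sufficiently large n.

16

G(0) = 0
G(1) = mex{0} = 1
G(2) = mex{1,0} = 2
G(3) = mex{2,1} = 0
G(4) = mex{0,2} = 1
G(5) = mex{1,0} = 2
G(6) = mex{2,1} = 0
G(7) = mex{0,2,0} = 1
G(8) = mex{1,0,1,0} = 2
G(9) = mex{2,1,2,1,0} = 3
G(10) = mex{3,2,0,2,1} = 4
G(11) = mex{4,3,1,0,2} = 5
G(12) = mex{5,4,2,1,0} = 3
G(13) = mex{3,5,0,2,1} = 4
G(14) = mex{4,3,1,0,2} = 5
G(15) = mex{5,4,2,1,0} = 3
G(16) = mex{3,5,3,2,1} = 0
G(17) = mex{0,3,4,3,2} = 1
G(18) = mex{1,0,5,4,3} = 2
G(19) = mex{2,1,3,5,4} = 0
G(20) = mex{0,2,4,3,5} = 1
G(21) = mex{1,0,5,4,3} = 2
G(22) = mex{2,1,3,5,4} = 0
G(23) = mex{0,2,0,3,5} = 1
G(24) = mex{1,0,1,0,3} = 2
G(25) = mex{2,1,2,1,0} = 3
G(26) = mex{3,2,0,2,1} = 4
G(27) = mex{4,3,1,0,2} = 5
G(28) = mex{5,4,2,1,0} = 3
G(29) = mex{3,5,0,2,1} = 4
G(30) = mex{4,3,1,0,2} = 5
G(31) = mex{5,4,2,1,0} = 3
G(32) = mex{3,5,3,2,1} = 0
G(33) = mex{0,3,4,3,2} = 1
G(n+16) = G(n) holds for n = 0,…,8 (a full window of length max(S) = 9), so the sequence is purely periodic with period 16.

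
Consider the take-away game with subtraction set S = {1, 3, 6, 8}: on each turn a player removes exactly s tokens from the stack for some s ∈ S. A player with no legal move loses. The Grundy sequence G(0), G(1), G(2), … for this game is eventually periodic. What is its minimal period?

n :  0  1  2  3  4  5  6  7  8  9 10 11 12 13 14 15 16 17 18 19
G :  0  1  0  1  0  1  2  3  2  0  1  0  1  0  1  2  3  2  0  1
G(n+9) = G(n) holds for n = 0,…,7 (a full window of length max(S) = 8), so the sequence is purely periodic with period 9.

9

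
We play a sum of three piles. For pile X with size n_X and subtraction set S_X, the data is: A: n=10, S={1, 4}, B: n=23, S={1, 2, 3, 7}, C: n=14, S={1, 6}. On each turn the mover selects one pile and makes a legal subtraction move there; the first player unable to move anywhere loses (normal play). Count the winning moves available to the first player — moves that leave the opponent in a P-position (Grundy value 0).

2

Pile A, S = {1, 4}:
n :  0  1  2  3  4  5  6  7  8  9 10
G :  0  1  0  1  2  0  1  0  1  2  0
G_A(10) = 0.
Pile B, S = {1, 2, 3, 7}:
G(0) = 0
G(1) = mex{0} = 1
G(2) = mex{1,0} = 2
G(3) = mex{2,1,0} = 3
G(4) = mex{3,2,1} = 0
G(5) = mex{0,3,2} = 1
G(6) = mex{1,0,3} = 2
G(7) = mex{2,1,0,0} = 3
G(8) = mex{3,2,1,1} = 0
G(9) = mex{0,3,2,2} = 1
G(10) = mex{1,0,3,3} = 2
G(11) = mex{2,1,0,0} = 3
G(12) = mex{3,2,1,1} = 0
G(13) = mex{0,3,2,2} = 1
G(14) = mex{1,0,3,3} = 2
G(15) = mex{2,1,0,0} = 3
G(16) = mex{3,2,1,1} = 0
G(17) = mex{0,3,2,2} = 1
G(18) = mex{1,0,3,3} = 2
G(19) = mex{2,1,0,0} = 3
G(20) = mex{3,2,1,1} = 0
G(21) = mex{0,3,2,2} = 1
G(22) = mex{1,0,3,3} = 2
G(23) = mex{2,1,0,0} = 3
G_B(23) = 3.
Pile C, S = {1, 6}:
G(0) = 0
G(1) = mex{0} = 1
G(2) = mex{1} = 0
G(3) = mex{0} = 1
G(4) = mex{1} = 0
G(5) = mex{0} = 1
G(6) = mex{1,0} = 2
G(7) = mex{2,1} = 0
G(8) = mex{0,0} = 1
G(9) = mex{1,1} = 0
G(10) = mex{0,0} = 1
G(11) = mex{1,1} = 0
G(12) = mex{0,2} = 1
G(13) = mex{1,0} = 2
G(14) = mex{2,1} = 0
G_C(14) = 0.
Combined Grundy value = 0 ⊕ 3 ⊕ 0 = 3.
A winning move leaves total XOR = 0, i.e. changes one component's Grundy value g to g ⊕ X where X is the current total.
Pile A: need g' = 0⊕3 = 3. Options: 10−1→G=2, 10−4→G=1. Hits: 0.
Pile B: need g' = 3⊕3 = 0. Options: 23−1→G=2, 23−2→G=1, 23−3→G=0, 23−7→G=0. Hits: 2.
Pile C: need g' = 0⊕3 = 3. Options: 14−1→G=2, 14−6→G=1. Hits: 0.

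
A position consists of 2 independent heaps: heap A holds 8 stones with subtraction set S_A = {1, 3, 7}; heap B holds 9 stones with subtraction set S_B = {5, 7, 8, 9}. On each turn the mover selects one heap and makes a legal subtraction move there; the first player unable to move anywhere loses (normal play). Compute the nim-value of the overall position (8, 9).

Heap A, S = {1, 3, 7}:
G(0) = 0
G(1) = mex{0} = 1
G(2) = mex{1} = 0
G(3) = mex{0,0} = 1
G(4) = mex{1,1} = 0
G(5) = mex{0,0} = 1
G(6) = mex{1,1} = 0
G(7) = mex{0,0,0} = 1
G(8) = mex{1,1,1} = 0
G_A(8) = 0.
Heap B, S = {5, 7, 8, 9}:
n : 0 1 2 3 4 5 6 7 8 9
G : 0 0 0 0 0 1 1 1 1 1
G_B(9) = 1.
Combined Grundy value = 0 ⊕ 1 = 1.

1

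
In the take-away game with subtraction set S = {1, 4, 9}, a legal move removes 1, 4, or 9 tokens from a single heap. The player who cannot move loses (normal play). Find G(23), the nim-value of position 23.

G(0) = 0
G(1) = mex{0} = 1
G(2) = mex{1} = 0
G(3) = mex{0} = 1
G(4) = mex{1,0} = 2
G(5) = mex{2,1} = 0
G(6) = mex{0,0} = 1
G(7) = mex{1,1} = 0
G(8) = mex{0,2} = 1
G(9) = mex{1,0,0} = 2
G(10) = mex{2,1,1} = 0
G(11) = mex{0,0,0} = 1
G(12) = mex{1,1,1} = 0
G(13) = mex{0,2,2} = 1
G(14) = mex{1,0,0} = 2
G(15) = mex{2,1,1} = 0
G(16) = mex{0,0,0} = 1
G(17) = mex{1,1,1} = 0
G(18) = mex{0,2,2} = 1
G(19) = mex{1,0,0} = 2
G(20) = mex{2,1,1} = 0
G(21) = mex{0,0,0} = 1
G(22) = mex{1,1,1} = 0
G(23) = mex{0,2,2} = 1

1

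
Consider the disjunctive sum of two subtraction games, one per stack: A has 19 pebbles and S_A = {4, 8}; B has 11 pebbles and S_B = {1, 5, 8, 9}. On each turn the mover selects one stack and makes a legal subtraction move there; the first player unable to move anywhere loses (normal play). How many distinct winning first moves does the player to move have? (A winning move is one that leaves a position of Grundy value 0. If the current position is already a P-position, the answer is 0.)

1

Stack A, S = {4, 8}:
n :  0  1  2  3  4  5  6  7  8  9 10 11 12 13 14 15 16 17 18 19
G :  0  0  0  0  1  1  1  1  2  2  2  2  0  0  0  0  1  1  1  1
G_A(19) = 1.
Stack B, S = {1, 5, 8, 9}:
G(0) = 0
G(1) = mex{0} = 1
G(2) = mex{1} = 0
G(3) = mex{0} = 1
G(4) = mex{1} = 0
G(5) = mex{0,0} = 1
G(6) = mex{1,1} = 0
G(7) = mex{0,0} = 1
G(8) = mex{1,1,0} = 2
G(9) = mex{2,0,1,0} = 3
G(10) = mex{3,1,0,1} = 2
G(11) = mex{2,0,1,0} = 3
G_B(11) = 3.
Combined Grundy value = 1 ⊕ 3 = 2.
A winning move leaves total XOR = 0, i.e. changes one component's Grundy value g to g ⊕ X where X is the current total.
Stack A: need g' = 1⊕2 = 3. Options: 19−4→G=0, 19−8→G=2. Hits: 0.
Stack B: need g' = 3⊕2 = 1. Options: 11−1→G=2, 11−5→G=0, 11−8→G=1, 11−9→G=0. Hits: 1.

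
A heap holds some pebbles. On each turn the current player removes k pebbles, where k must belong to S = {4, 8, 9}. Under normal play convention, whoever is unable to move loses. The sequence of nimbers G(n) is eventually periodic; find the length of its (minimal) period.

G(0) = 0
G(1) = mex{} = 0
G(2) = mex{} = 0
G(3) = mex{} = 0
G(4) = mex{0} = 1
G(5) = mex{0} = 1
G(6) = mex{0} = 1
G(7) = mex{0} = 1
G(8) = mex{1,0} = 2
G(9) = mex{1,0,0} = 2
G(10) = mex{1,0,0} = 2
G(11) = mex{1,0,0} = 2
G(12) = mex{2,1,0} = 3
G(13) = mex{2,1,1} = 0
G(14) = mex{2,1,1} = 0
G(15) = mex{2,1,1} = 0
G(16) = mex{3,2,1} = 0
G(17) = mex{0,2,2} = 1
G(18) = mex{0,2,2} = 1
G(19) = mex{0,2,2} = 1
G(20) = mex{0,3,2} = 1
G(21) = mex{1,0,3} = 2
G(22) = mex{1,0,0} = 2
G(23) = mex{1,0,0} = 2
G(24) = mex{1,0,0} = 2
G(25) = mex{2,1,0} = 3
G(26) = mex{2,1,1} = 0
G(27) = mex{2,1,1} = 0
G(n+13) = G(n) holds for n = 0,…,8 (a full window of length max(S) = 9), so the sequence is purely periodic with period 13.

13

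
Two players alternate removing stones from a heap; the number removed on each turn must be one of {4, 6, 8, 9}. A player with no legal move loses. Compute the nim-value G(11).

2

n :  0  1  2  3  4  5  6  7  8  9 10 11
G :  0  0  0  0  1  1  1  1  2  2  2  2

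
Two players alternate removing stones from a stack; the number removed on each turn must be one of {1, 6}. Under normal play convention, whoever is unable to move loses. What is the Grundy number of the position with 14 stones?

0

G(0) = 0
G(1) = mex{0} = 1
G(2) = mex{1} = 0
G(3) = mex{0} = 1
G(4) = mex{1} = 0
G(5) = mex{0} = 1
G(6) = mex{1,0} = 2
G(7) = mex{2,1} = 0
G(8) = mex{0,0} = 1
G(9) = mex{1,1} = 0
G(10) = mex{0,0} = 1
G(11) = mex{1,1} = 0
G(12) = mex{0,2} = 1
G(13) = mex{1,0} = 2
G(14) = mex{2,1} = 0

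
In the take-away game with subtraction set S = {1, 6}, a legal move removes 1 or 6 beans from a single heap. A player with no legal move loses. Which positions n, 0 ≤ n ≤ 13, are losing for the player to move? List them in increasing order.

G(0) = 0
G(1) = mex{0} = 1
G(2) = mex{1} = 0
G(3) = mex{0} = 1
G(4) = mex{1} = 0
G(5) = mex{0} = 1
G(6) = mex{1,0} = 2
G(7) = mex{2,1} = 0
G(8) = mex{0,0} = 1
G(9) = mex{1,1} = 0
G(10) = mex{0,0} = 1
G(11) = mex{1,1} = 0
G(12) = mex{0,2} = 1
G(13) = mex{1,0} = 2
P-positions are exactly the n with G(n) = 0.

0, 2, 4, 7, 9, 11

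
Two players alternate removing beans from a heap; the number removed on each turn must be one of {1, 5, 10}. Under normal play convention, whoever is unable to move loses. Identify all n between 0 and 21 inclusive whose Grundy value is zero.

0, 2, 4, 6, 8, 15, 17, 19, 21

G(0) = 0
G(1) = mex{0} = 1
G(2) = mex{1} = 0
G(3) = mex{0} = 1
G(4) = mex{1} = 0
G(5) = mex{0,0} = 1
G(6) = mex{1,1} = 0
G(7) = mex{0,0} = 1
G(8) = mex{1,1} = 0
G(9) = mex{0,0} = 1
G(10) = mex{1,1,0} = 2
G(11) = mex{2,0,1} = 3
G(12) = mex{3,1,0} = 2
G(13) = mex{2,0,1} = 3
G(14) = mex{3,1,0} = 2
G(15) = mex{2,2,1} = 0
G(16) = mex{0,3,0} = 1
G(17) = mex{1,2,1} = 0
G(18) = mex{0,3,0} = 1
G(19) = mex{1,2,1} = 0
G(20) = mex{0,0,2} = 1
G(21) = mex{1,1,3} = 0
P-positions are exactly the n with G(n) = 0.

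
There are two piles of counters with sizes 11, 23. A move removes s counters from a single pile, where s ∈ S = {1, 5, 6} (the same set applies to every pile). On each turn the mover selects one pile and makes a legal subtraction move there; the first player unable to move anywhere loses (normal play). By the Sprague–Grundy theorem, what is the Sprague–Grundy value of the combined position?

All piles use S = {1, 5, 6}:
n :  0  1  2  3  4  5  6  7  8  9 10 11 12 13 14 15 16 17 18 19 20 21 22 23
G :  0  1  0  1  0  1  2  3  2  3  2  0  1  0  1  0  1  2  3  2  3  2  0  1
Pile A: G(11) = 0.
Pile B: G(23) = 1.
Combined Grundy value = 0 ⊕ 1 = 1.

1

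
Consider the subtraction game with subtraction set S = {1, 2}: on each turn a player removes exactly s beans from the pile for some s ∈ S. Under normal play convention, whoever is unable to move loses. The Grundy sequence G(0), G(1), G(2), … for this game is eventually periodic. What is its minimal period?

3

n :  0  1  2  3  4  5  6  7  8  9 10 11 12 13 14
G :  0  1  2  0  1  2  0  1  2  0  1  2  0  1  2
G(n+3) = G(n) holds for n = 0,…,1 (a full window of length max(S) = 2), so the sequence is purely periodic with period 3.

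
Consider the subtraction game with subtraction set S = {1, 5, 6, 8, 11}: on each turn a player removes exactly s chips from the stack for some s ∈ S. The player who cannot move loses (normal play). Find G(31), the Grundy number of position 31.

n :  0  1  2  3  4  5  6  7  8  9 10 11 12 13 14 15 16 17 18 19 20 21 22 23 24 25 26 27 28 29 30 31
G :  0  1  0  1  0  1  2  3  2  3  2  3  4  5  0  1  0  1  0  1  2  3  2  3  2  3  4  5  0  1  0  1

1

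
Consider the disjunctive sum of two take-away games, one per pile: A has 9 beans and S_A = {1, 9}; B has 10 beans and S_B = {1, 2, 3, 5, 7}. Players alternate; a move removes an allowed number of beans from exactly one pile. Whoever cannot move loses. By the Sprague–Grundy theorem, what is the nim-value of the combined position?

Pile A, S = {1, 9}:
n : 0 1 2 3 4 5 6 7 8 9
G : 0 1 0 1 0 1 0 1 0 1
G_A(9) = 1.
Pile B, S = {1, 2, 3, 5, 7}:
G(0) = 0
G(1) = mex{0} = 1
G(2) = mex{1,0} = 2
G(3) = mex{2,1,0} = 3
G(4) = mex{3,2,1} = 0
G(5) = mex{0,3,2,0} = 1
G(6) = mex{1,0,3,1} = 2
G(7) = mex{2,1,0,2,0} = 3
G(8) = mex{3,2,1,3,1} = 0
G(9) = mex{0,3,2,0,2} = 1
G(10) = mex{1,0,3,1,3} = 2
G_B(10) = 2.
Combined Grundy value = 1 ⊕ 2 = 3.

3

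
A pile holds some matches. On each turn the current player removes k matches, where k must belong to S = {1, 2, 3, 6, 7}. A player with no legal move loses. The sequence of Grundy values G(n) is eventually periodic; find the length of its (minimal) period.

G(0) = 0
G(1) = mex{0} = 1
G(2) = mex{1,0} = 2
G(3) = mex{2,1,0} = 3
G(4) = mex{3,2,1} = 0
G(5) = mex{0,3,2} = 1
G(6) = mex{1,0,3,0} = 2
G(7) = mex{2,1,0,1,0} = 3
G(8) = mex{3,2,1,2,1} = 0
G(9) = mex{0,3,2,3,2} = 1
G(10) = mex{1,0,3,0,3} = 2
G(11) = mex{2,1,0,1,0} = 3
G(12) = mex{3,2,1,2,1} = 0
G(13) = mex{0,3,2,3,2} = 1
G(14) = mex{1,0,3,0,3} = 2
G(n+4) = G(n) holds for n = 0,…,6 (a full window of length max(S) = 7), so the sequence is purely periodic with period 4.

4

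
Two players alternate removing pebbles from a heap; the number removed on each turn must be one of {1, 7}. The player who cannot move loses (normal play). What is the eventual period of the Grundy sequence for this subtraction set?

n :  0  1  2  3  4  5  6  7  8  9 10 11 12 13 14
G :  0  1  0  1  0  1  0  1  0  1  0  1  0  1  0
G(n+2) = G(n) holds for n = 0,…,6 (a full window of length max(S) = 7), so the sequence is purely periodic with period 2.

2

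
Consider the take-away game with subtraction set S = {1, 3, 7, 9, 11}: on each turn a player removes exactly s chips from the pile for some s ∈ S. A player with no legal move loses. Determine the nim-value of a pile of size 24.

n :  0  1  2  3  4  5  6  7  8  9 10 11 12 13 14 15 16 17 18 19 20 21 22 23 24
G :  0  1  0  1  0  1  0  1  0  1  0  1  0  1  0  1  0  1  0  1  0  1  0  1  0

0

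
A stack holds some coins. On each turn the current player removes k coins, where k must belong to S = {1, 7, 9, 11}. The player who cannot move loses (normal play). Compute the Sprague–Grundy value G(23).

1

G(0) = 0
G(1) = mex{0} = 1
G(2) = mex{1} = 0
G(3) = mex{0} = 1
G(4) = mex{1} = 0
G(5) = mex{0} = 1
G(6) = mex{1} = 0
G(7) = mex{0,0} = 1
G(8) = mex{1,1} = 0
G(9) = mex{0,0,0} = 1
G(10) = mex{1,1,1} = 0
G(11) = mex{0,0,0,0} = 1
G(12) = mex{1,1,1,1} = 0
G(13) = mex{0,0,0,0} = 1
G(14) = mex{1,1,1,1} = 0
G(15) = mex{0,0,0,0} = 1
G(16) = mex{1,1,1,1} = 0
G(17) = mex{0,0,0,0} = 1
G(18) = mex{1,1,1,1} = 0
G(19) = mex{0,0,0,0} = 1
G(20) = mex{1,1,1,1} = 0
G(21) = mex{0,0,0,0} = 1
G(22) = mex{1,1,1,1} = 0
G(23) = mex{0,0,0,0} = 1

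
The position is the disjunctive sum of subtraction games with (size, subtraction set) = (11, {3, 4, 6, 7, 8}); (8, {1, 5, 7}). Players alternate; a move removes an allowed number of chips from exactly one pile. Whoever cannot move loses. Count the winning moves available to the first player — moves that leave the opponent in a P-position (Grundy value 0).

0

Pile A, S = {3, 4, 6, 7, 8}:
n :  0  1  2  3  4  5  6  7  8  9 10 11
G :  0  0  0  1  1  1  2  2  2  3  3  0
G_A(11) = 0.
Pile B, S = {1, 5, 7}:
G(0) = 0
G(1) = mex{0} = 1
G(2) = mex{1} = 0
G(3) = mex{0} = 1
G(4) = mex{1} = 0
G(5) = mex{0,0} = 1
G(6) = mex{1,1} = 0
G(7) = mex{0,0,0} = 1
G(8) = mex{1,1,1} = 0
G_B(8) = 0.
Combined Grundy value = 0 ⊕ 0 = 0.
A winning move leaves total XOR = 0, i.e. changes one component's Grundy value g to g ⊕ X where X is the current total.
Pile A: target g' = 0⊕0 = 0, but every legal move changes the Grundy value (mex property), so 0 moves.
Pile B: target g' = 0⊕0 = 0, but every legal move changes the Grundy value (mex property), so 0 moves.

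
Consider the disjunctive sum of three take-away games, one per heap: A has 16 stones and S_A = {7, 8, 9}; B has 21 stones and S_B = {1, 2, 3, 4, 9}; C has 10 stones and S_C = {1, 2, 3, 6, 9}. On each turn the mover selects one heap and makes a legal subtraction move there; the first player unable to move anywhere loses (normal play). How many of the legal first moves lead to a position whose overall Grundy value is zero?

Heap A, S = {7, 8, 9}:
n :  0  1  2  3  4  5  6  7  8  9 10 11 12 13 14 15 16
G :  0  0  0  0  0  0  0  1  1  1  1  1  1  1  2  2  0
G_A(16) = 0.
Heap B, S = {1, 2, 3, 4, 9}:
G(0) = 0
G(1) = mex{0} = 1
G(2) = mex{1,0} = 2
G(3) = mex{2,1,0} = 3
G(4) = mex{3,2,1,0} = 4
G(5) = mex{4,3,2,1} = 0
G(6) = mex{0,4,3,2} = 1
G(7) = mex{1,0,4,3} = 2
G(8) = mex{2,1,0,4} = 3
G(9) = mex{3,2,1,0,0} = 4
G(10) = mex{4,3,2,1,1} = 0
G(11) = mex{0,4,3,2,2} = 1
G(12) = mex{1,0,4,3,3} = 2
G(13) = mex{2,1,0,4,4} = 3
G(14) = mex{3,2,1,0,0} = 4
G(15) = mex{4,3,2,1,1} = 0
G(16) = mex{0,4,3,2,2} = 1
G(17) = mex{1,0,4,3,3} = 2
G(18) = mex{2,1,0,4,4} = 3
G(19) = mex{3,2,1,0,0} = 4
G(20) = mex{4,3,2,1,1} = 0
G(21) = mex{0,4,3,2,2} = 1
G_B(21) = 1.
Heap C, S = {1, 2, 3, 6, 9}:
n :  0  1  2  3  4  5  6  7  8  9 10
G :  0  1  2  3  0  1  2  3  0  1  2
G_C(10) = 2.
Combined Grundy value = 0 ⊕ 1 ⊕ 2 = 3.
A winning move leaves total XOR = 0, i.e. changes one component's Grundy value g to g ⊕ X where X is the current total.
Heap A: need g' = 0⊕3 = 3. Options: 16−7→G=1, 16−8→G=1, 16−9→G=1. Hits: 0.
Heap B: need g' = 1⊕3 = 2. Options: 21−1→G=0, 21−2→G=4, 21−3→G=3, 21−4→G=2, 21−9→G=2. Hits: 2.
Heap C: need g' = 2⊕3 = 1. Options: 10−1→G=1, 10−2→G=0, 10−3→G=3, 10−6→G=0, 10−9→G=1. Hits: 2.

4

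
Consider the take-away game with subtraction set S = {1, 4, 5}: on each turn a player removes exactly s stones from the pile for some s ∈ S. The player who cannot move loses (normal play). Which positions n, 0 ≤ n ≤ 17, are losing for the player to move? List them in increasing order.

0, 2, 8, 10, 16

n :  0  1  2  3  4  5  6  7  8  9 10 11 12 13 14 15 16 17
G :  0  1  0  1  2  3  2  3  0  1  0  1  2  3  2  3  0  1
P-positions are exactly the n with G(n) = 0.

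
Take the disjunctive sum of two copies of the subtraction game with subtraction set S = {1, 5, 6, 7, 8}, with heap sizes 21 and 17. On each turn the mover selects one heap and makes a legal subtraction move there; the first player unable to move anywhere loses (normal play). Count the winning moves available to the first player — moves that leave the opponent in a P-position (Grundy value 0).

3

All heaps use S = {1, 5, 6, 7, 8}:
n :  0  1  2  3  4  5  6  7  8  9 10 11 12 13 14 15 16 17 18 19 20 21
G :  0  1  0  1  0  1  2  3  2  3  2  3  4  0  1  0  1  0  1  2  3  2
Heap A: G(21) = 2.
Heap B: G(17) = 0.
Combined Grundy value = 2 ⊕ 0 = 2.
A winning move leaves total XOR = 0, i.e. changes one component's Grundy value g to g ⊕ X where X is the current total.
Heap A: need g' = 2⊕2 = 0. Options: 21−1→G=3, 21−5→G=1, 21−6→G=0, 21−7→G=1, 21−8→G=0. Hits: 2.
Heap B: need g' = 0⊕2 = 2. Options: 17−1→G=1, 17−5→G=4, 17−6→G=3, 17−7→G=2, 17−8→G=3. Hits: 1.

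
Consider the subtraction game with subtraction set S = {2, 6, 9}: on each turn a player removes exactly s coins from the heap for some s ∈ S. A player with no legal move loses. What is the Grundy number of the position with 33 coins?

G(0) = 0
G(1) = mex{} = 0
G(2) = mex{0} = 1
G(3) = mex{0} = 1
G(4) = mex{1} = 0
G(5) = mex{1} = 0
G(6) = mex{0,0} = 1
G(7) = mex{0,0} = 1
G(8) = mex{1,1} = 0
G(9) = mex{1,1,0} = 2
G(10) = mex{0,0,0} = 1
G(11) = mex{2,0,1} = 3
G(12) = mex{1,1,1} = 0
G(13) = mex{3,1,0} = 2
G(14) = mex{0,0,0} = 1
G(15) = mex{2,2,1} = 0
G(16) = mex{1,1,1} = 0
G(17) = mex{0,3,0} = 1
G(18) = mex{0,0,2} = 1
G(19) = mex{1,2,1} = 0
G(20) = mex{1,1,3} = 0
G(21) = mex{0,0,0} = 1
G(22) = mex{0,0,2} = 1
G(23) = mex{1,1,1} = 0
G(24) = mex{1,1,0} = 2
G(25) = mex{0,0,0} = 1
G(26) = mex{2,0,1} = 3
G(27) = mex{1,1,1} = 0
G(28) = mex{3,1,0} = 2
G(29) = mex{0,0,0} = 1
G(30) = mex{2,2,1} = 0
G(31) = mex{1,1,1} = 0
G(32) = mex{0,3,0} = 1
G(33) = mex{0,0,2} = 1

1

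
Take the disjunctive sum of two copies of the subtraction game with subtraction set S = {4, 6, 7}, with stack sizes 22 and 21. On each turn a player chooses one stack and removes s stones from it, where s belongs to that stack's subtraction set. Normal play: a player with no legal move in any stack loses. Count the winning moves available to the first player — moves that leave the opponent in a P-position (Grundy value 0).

1

All stacks use S = {4, 6, 7}:
n :  0  1  2  3  4  5  6  7  8  9 10 11 12 13 14 15 16 17 18 19 20 21 22
G :  0  0  0  0  1  1  1  1  2  2  2  0  0  0  0  1  1  1  1  2  2  2  0
Stack A: G(22) = 0.
Stack B: G(21) = 2.
Combined Grundy value = 0 ⊕ 2 = 2.
A winning move leaves total XOR = 0, i.e. changes one component's Grundy value g to g ⊕ X where X is the current total.
Stack A: need g' = 0⊕2 = 2. Options: 22−4→G=1, 22−6→G=1, 22−7→G=1. Hits: 0.
Stack B: need g' = 2⊕2 = 0. Options: 21−4→G=1, 21−6→G=1, 21−7→G=0. Hits: 1.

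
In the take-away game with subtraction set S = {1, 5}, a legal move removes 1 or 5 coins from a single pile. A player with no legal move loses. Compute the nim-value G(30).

n :  0  1  2  3  4  5  6  7  8  9 10 11 12 13 14 15 16 17 18 19 20 21 22 23 24 25 26 27 28 29 30
G :  0  1  0  1  0  1  0  1  0  1  0  1  0  1  0  1  0  1  0  1  0  1  0  1  0  1  0  1  0  1  0

0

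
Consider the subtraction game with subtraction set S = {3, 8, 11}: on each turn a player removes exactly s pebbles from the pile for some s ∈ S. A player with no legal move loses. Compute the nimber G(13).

n :  0  1  2  3  4  5  6  7  8  9 10 11 12 13
G :  0  0  0  1  1  1  0  0  2  1  1  3  2  2

2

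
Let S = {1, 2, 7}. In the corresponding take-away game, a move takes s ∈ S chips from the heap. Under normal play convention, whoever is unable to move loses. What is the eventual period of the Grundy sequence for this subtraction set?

n :  0  1  2  3  4  5  6  7  8  9 10 11 12 13 14
G :  0  1  2  0  1  2  0  1  2  0  1  2  0  1  2
G(n+3) = G(n) holds for n = 0,…,6 (a full window of length max(S) = 7), so the sequence is purely periodic with period 3.

3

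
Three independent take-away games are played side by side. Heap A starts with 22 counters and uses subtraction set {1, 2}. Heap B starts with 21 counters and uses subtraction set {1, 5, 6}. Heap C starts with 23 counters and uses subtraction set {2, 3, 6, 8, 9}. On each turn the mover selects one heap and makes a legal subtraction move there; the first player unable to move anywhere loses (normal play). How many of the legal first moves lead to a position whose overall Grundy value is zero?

0

Heap A, S = {1, 2}:
G(0) = 0
G(1) = mex{0} = 1
G(2) = mex{1,0} = 2
G(3) = mex{2,1} = 0
G(4) = mex{0,2} = 1
G(5) = mex{1,0} = 2
G(6) = mex{2,1} = 0
G(7) = mex{0,2} = 1
G(8) = mex{1,0} = 2
G(9) = mex{2,1} = 0
G(10) = mex{0,2} = 1
G(11) = mex{1,0} = 2
G(12) = mex{2,1} = 0
G(13) = mex{0,2} = 1
G(14) = mex{1,0} = 2
G(15) = mex{2,1} = 0
G(16) = mex{0,2} = 1
G(17) = mex{1,0} = 2
G(18) = mex{2,1} = 0
G(19) = mex{0,2} = 1
G(20) = mex{1,0} = 2
G(21) = mex{2,1} = 0
G(22) = mex{0,2} = 1
G_A(22) = 1.
Heap B, S = {1, 5, 6}:
n :  0  1  2  3  4  5  6  7  8  9 10 11 12 13 14 15 16 17 18 19 20 21
G :  0  1  0  1  0  1  2  3  2  3  2  0  1  0  1  0  1  2  3  2  3  2
G_B(21) = 2.
Heap C, S = {2, 3, 6, 8, 9}:
n :  0  1  2  3  4  5  6  7  8  9 10 11 12 13 14 15 16 17 18 19 20 21 22 23
G :  0  0  1  1  2  0  3  1  2  2  3  3  0  4  1  5  0  0  1  1  2  2  3  3
G_C(23) = 3.
Combined Grundy value = 1 ⊕ 2 ⊕ 3 = 0.
A winning move leaves total XOR = 0, i.e. changes one component's Grundy value g to g ⊕ X where X is the current total.
Heap A: target g' = 1⊕0 = 1, but every legal move changes the Grundy value (mex property), so 0 moves.
Heap B: target g' = 2⊕0 = 2, but every legal move changes the Grundy value (mex property), so 0 moves.
Heap C: target g' = 3⊕0 = 3, but every legal move changes the Grundy value (mex property), so 0 moves.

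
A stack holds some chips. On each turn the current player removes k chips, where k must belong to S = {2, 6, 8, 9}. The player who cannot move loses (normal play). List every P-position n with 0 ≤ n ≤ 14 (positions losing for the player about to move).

G(0) = 0
G(1) = mex{} = 0
G(2) = mex{0} = 1
G(3) = mex{0} = 1
G(4) = mex{1} = 0
G(5) = mex{1} = 0
G(6) = mex{0,0} = 1
G(7) = mex{0,0} = 1
G(8) = mex{1,1,0} = 2
G(9) = mex{1,1,0,0} = 2
G(10) = mex{2,0,1,0} = 3
G(11) = mex{2,0,1,1} = 3
G(12) = mex{3,1,0,1} = 2
G(13) = mex{3,1,0,0} = 2
G(14) = mex{2,2,1,0} = 3
P-positions are exactly the n with G(n) = 0.

0, 1, 4, 5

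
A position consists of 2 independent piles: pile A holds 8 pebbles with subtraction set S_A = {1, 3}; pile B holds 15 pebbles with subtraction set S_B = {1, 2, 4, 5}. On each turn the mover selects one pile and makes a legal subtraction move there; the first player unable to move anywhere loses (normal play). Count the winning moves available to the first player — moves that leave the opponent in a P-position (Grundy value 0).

0

Pile A, S = {1, 3}:
G(0) = 0
G(1) = mex{0} = 1
G(2) = mex{1} = 0
G(3) = mex{0,0} = 1
G(4) = mex{1,1} = 0
G(5) = mex{0,0} = 1
G(6) = mex{1,1} = 0
G(7) = mex{0,0} = 1
G(8) = mex{1,1} = 0
G_A(8) = 0.
Pile B, S = {1, 2, 4, 5}:
G(0) = 0
G(1) = mex{0} = 1
G(2) = mex{1,0} = 2
G(3) = mex{2,1} = 0
G(4) = mex{0,2,0} = 1
G(5) = mex{1,0,1,0} = 2
G(6) = mex{2,1,2,1} = 0
G(7) = mex{0,2,0,2} = 1
G(8) = mex{1,0,1,0} = 2
G(9) = mex{2,1,2,1} = 0
G(10) = mex{0,2,0,2} = 1
G(11) = mex{1,0,1,0} = 2
G(12) = mex{2,1,2,1} = 0
G(13) = mex{0,2,0,2} = 1
G(14) = mex{1,0,1,0} = 2
G(15) = mex{2,1,2,1} = 0
G_B(15) = 0.
Combined Grundy value = 0 ⊕ 0 = 0.
A winning move leaves total XOR = 0, i.e. changes one component's Grundy value g to g ⊕ X where X is the current total.
Pile A: target g' = 0⊕0 = 0, but every legal move changes the Grundy value (mex property), so 0 moves.
Pile B: target g' = 0⊕0 = 0, but every legal move changes the Grundy value (mex property), so 0 moves.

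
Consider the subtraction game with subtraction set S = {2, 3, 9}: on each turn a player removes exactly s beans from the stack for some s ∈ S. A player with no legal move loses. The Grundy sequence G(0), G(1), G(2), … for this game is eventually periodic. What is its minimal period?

n :  0  1  2  3  4  5  6  7  8  9 10 11 12 13 14 15 16 17 18 19 20 21 22 23
G :  0  0  1  1  2  0  0  1  1  2  2  0  0  1  1  2  0  0  1  1  2  2  0  0
G(n+11) = G(n) holds for n = 0,…,8 (a full window of length max(S) = 9), so the sequence is purely periodic with period 11.

11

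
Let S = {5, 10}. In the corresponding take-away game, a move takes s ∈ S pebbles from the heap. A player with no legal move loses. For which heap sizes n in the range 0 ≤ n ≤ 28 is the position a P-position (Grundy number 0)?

0, 1, 2, 3, 4, 15, 16, 17, 18, 19

G(0) = 0
G(1) = mex{} = 0
G(2) = mex{} = 0
G(3) = mex{} = 0
G(4) = mex{} = 0
G(5) = mex{0} = 1
G(6) = mex{0} = 1
G(7) = mex{0} = 1
G(8) = mex{0} = 1
G(9) = mex{0} = 1
G(10) = mex{1,0} = 2
G(11) = mex{1,0} = 2
G(12) = mex{1,0} = 2
G(13) = mex{1,0} = 2
G(14) = mex{1,0} = 2
G(15) = mex{2,1} = 0
G(16) = mex{2,1} = 0
G(17) = mex{2,1} = 0
G(18) = mex{2,1} = 0
G(19) = mex{2,1} = 0
G(20) = mex{0,2} = 1
G(21) = mex{0,2} = 1
G(22) = mex{0,2} = 1
G(23) = mex{0,2} = 1
G(24) = mex{0,2} = 1
G(25) = mex{1,0} = 2
G(26) = mex{1,0} = 2
G(27) = mex{1,0} = 2
G(28) = mex{1,0} = 2
P-positions are exactly the n with G(n) = 0.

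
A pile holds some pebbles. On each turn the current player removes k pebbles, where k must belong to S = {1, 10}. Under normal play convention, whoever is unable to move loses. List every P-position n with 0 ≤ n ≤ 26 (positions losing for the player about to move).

G(0) = 0
G(1) = mex{0} = 1
G(2) = mex{1} = 0
G(3) = mex{0} = 1
G(4) = mex{1} = 0
G(5) = mex{0} = 1
G(6) = mex{1} = 0
G(7) = mex{0} = 1
G(8) = mex{1} = 0
G(9) = mex{0} = 1
G(10) = mex{1,0} = 2
G(11) = mex{2,1} = 0
G(12) = mex{0,0} = 1
G(13) = mex{1,1} = 0
G(14) = mex{0,0} = 1
G(15) = mex{1,1} = 0
G(16) = mex{0,0} = 1
G(17) = mex{1,1} = 0
G(18) = mex{0,0} = 1
G(19) = mex{1,1} = 0
G(20) = mex{0,2} = 1
G(21) = mex{1,0} = 2
G(22) = mex{2,1} = 0
G(23) = mex{0,0} = 1
G(24) = mex{1,1} = 0
G(25) = mex{0,0} = 1
G(26) = mex{1,1} = 0
P-positions are exactly the n with G(n) = 0.

0, 2, 4, 6, 8, 11, 13, 15, 17, 19, 22, 24, 26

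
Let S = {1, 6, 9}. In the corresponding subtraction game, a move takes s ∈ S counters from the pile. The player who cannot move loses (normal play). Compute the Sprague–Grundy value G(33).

G(0) = 0
G(1) = mex{0} = 1
G(2) = mex{1} = 0
G(3) = mex{0} = 1
G(4) = mex{1} = 0
G(5) = mex{0} = 1
G(6) = mex{1,0} = 2
G(7) = mex{2,1} = 0
G(8) = mex{0,0} = 1
G(9) = mex{1,1,0} = 2
G(10) = mex{2,0,1} = 3
G(11) = mex{3,1,0} = 2
G(12) = mex{2,2,1} = 0
G(13) = mex{0,0,0} = 1
G(14) = mex{1,1,1} = 0
G(15) = mex{0,2,2} = 1
G(16) = mex{1,3,0} = 2
G(17) = mex{2,2,1} = 0
G(18) = mex{0,0,2} = 1
G(19) = mex{1,1,3} = 0
G(20) = mex{0,0,2} = 1
G(21) = mex{1,1,0} = 2
G(22) = mex{2,2,1} = 0
G(23) = mex{0,0,0} = 1
G(24) = mex{1,1,1} = 0
G(25) = mex{0,0,2} = 1
G(26) = mex{1,1,0} = 2
G(27) = mex{2,2,1} = 0
G(28) = mex{0,0,0} = 1
G(29) = mex{1,1,1} = 0
G(30) = mex{0,0,2} = 1
G(31) = mex{1,1,0} = 2
G(32) = mex{2,2,1} = 0
G(33) = mex{0,0,0} = 1

1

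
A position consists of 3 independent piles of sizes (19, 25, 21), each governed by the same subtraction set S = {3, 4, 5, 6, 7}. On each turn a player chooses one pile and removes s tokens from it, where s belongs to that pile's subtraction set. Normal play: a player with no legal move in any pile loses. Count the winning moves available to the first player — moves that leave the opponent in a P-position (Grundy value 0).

All piles use S = {3, 4, 5, 6, 7}:
n :  0  1  2  3  4  5  6  7  8  9 10 11 12 13 14 15 16 17 18 19 20 21 22 23 24 25
G :  0  0  0  1  1  1  2  2  2  3  0  0  0  1  1  1  2  2  2  3  0  0  0  1  1  1
Pile A: G(19) = 3.
Pile B: G(25) = 1.
Pile C: G(21) = 0.
Combined Grundy value = 3 ⊕ 1 ⊕ 0 = 2.
A winning move leaves total XOR = 0, i.e. changes one component's Grundy value g to g ⊕ X where X is the current total.
Pile A: need g' = 3⊕2 = 1. Options: 19−3→G=2, 19−4→G=1, 19−5→G=1, 19−6→G=1, 19−7→G=0. Hits: 3.
Pile B: need g' = 1⊕2 = 3. Options: 25−3→G=0, 25−4→G=0, 25−5→G=0, 25−6→G=3, 25−7→G=2. Hits: 1.
Pile C: need g' = 0⊕2 = 2. Options: 21−3→G=2, 21−4→G=2, 21−5→G=2, 21−6→G=1, 21−7→G=1. Hits: 3.

7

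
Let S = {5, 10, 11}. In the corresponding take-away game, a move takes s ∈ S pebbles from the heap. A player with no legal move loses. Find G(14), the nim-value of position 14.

G(0) = 0
G(1) = mex{} = 0
G(2) = mex{} = 0
G(3) = mex{} = 0
G(4) = mex{} = 0
G(5) = mex{0} = 1
G(6) = mex{0} = 1
G(7) = mex{0} = 1
G(8) = mex{0} = 1
G(9) = mex{0} = 1
G(10) = mex{1,0} = 2
G(11) = mex{1,0,0} = 2
G(12) = mex{1,0,0} = 2
G(13) = mex{1,0,0} = 2
G(14) = mex{1,0,0} = 2

2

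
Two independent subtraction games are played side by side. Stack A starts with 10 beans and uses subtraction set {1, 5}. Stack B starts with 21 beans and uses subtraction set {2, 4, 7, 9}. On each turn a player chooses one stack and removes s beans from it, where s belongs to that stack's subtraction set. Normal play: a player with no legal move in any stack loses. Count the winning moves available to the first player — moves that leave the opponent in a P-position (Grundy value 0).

Stack A, S = {1, 5}:
n :  0  1  2  3  4  5  6  7  8  9 10
G :  0  1  0  1  0  1  0  1  0  1  0
G_A(10) = 0.
Stack B, S = {2, 4, 7, 9}:
n :  0  1  2  3  4  5  6  7  8  9 10 11 12 13 14 15 16 17 18 19 20 21
G :  0  0  1  1  2  2  0  3  1  4  2  0  0  1  1  2  2  0  3  1  4  2
G_B(21) = 2.
Combined Grundy value = 0 ⊕ 2 = 2.
A winning move leaves total XOR = 0, i.e. changes one component's Grundy value g to g ⊕ X where X is the current total.
Stack A: need g' = 0⊕2 = 2. Options: 10−1→G=1, 10−5→G=1. Hits: 0.
Stack B: need g' = 2⊕2 = 0. Options: 21−2→G=1, 21−4→G=0, 21−7→G=1, 21−9→G=0. Hits: 2.

2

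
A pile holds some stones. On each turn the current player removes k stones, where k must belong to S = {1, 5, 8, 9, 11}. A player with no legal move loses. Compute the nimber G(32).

G(0) = 0
G(1) = mex{0} = 1
G(2) = mex{1} = 0
G(3) = mex{0} = 1
G(4) = mex{1} = 0
G(5) = mex{0,0} = 1
G(6) = mex{1,1} = 0
G(7) = mex{0,0} = 1
G(8) = mex{1,1,0} = 2
G(9) = mex{2,0,1,0} = 3
G(10) = mex{3,1,0,1} = 2
G(11) = mex{2,0,1,0,0} = 3
G(12) = mex{3,1,0,1,1} = 2
G(13) = mex{2,2,1,0,0} = 3
G(14) = mex{3,3,0,1,1} = 2
G(15) = mex{2,2,1,0,0} = 3
G(16) = mex{3,3,2,1,1} = 0
G(17) = mex{0,2,3,2,0} = 1
G(18) = mex{1,3,2,3,1} = 0
G(19) = mex{0,2,3,2,2} = 1
G(20) = mex{1,3,2,3,3} = 0
G(21) = mex{0,0,3,2,2} = 1
G(22) = mex{1,1,2,3,3} = 0
G(23) = mex{0,0,3,2,2} = 1
G(24) = mex{1,1,0,3,3} = 2
G(25) = mex{2,0,1,0,2} = 3
G(26) = mex{3,1,0,1,3} = 2
G(27) = mex{2,0,1,0,0} = 3
G(28) = mex{3,1,0,1,1} = 2
G(29) = mex{2,2,1,0,0} = 3
G(30) = mex{3,3,0,1,1} = 2
G(31) = mex{2,2,1,0,0} = 3
G(32) = mex{3,3,2,1,1} = 0

0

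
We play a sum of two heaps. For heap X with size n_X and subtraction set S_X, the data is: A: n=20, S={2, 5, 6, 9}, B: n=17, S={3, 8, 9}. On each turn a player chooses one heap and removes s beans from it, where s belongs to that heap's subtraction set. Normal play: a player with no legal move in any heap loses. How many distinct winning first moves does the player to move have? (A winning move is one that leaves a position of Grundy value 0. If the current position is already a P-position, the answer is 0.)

4

Heap A, S = {2, 5, 6, 9}:
G(0) = 0
G(1) = mex{} = 0
G(2) = mex{0} = 1
G(3) = mex{0} = 1
G(4) = mex{1} = 0
G(5) = mex{1,0} = 2
G(6) = mex{0,0,0} = 1
G(7) = mex{2,1,0} = 3
G(8) = mex{1,1,1} = 0
G(9) = mex{3,0,1,0} = 2
G(10) = mex{0,2,0,0} = 1
G(11) = mex{2,1,2,1} = 0
G(12) = mex{1,3,1,1} = 0
G(13) = mex{0,0,3,0} = 1
G(14) = mex{0,2,0,2} = 1
G(15) = mex{1,1,2,1} = 0
G(16) = mex{1,0,1,3} = 2
G(17) = mex{0,0,0,0} = 1
G(18) = mex{2,1,0,2} = 3
G(19) = mex{1,1,1,1} = 0
G(20) = mex{3,0,1,0} = 2
G_A(20) = 2.
Heap B, S = {3, 8, 9}:
G(0) = 0
G(1) = mex{} = 0
G(2) = mex{} = 0
G(3) = mex{0} = 1
G(4) = mex{0} = 1
G(5) = mex{0} = 1
G(6) = mex{1} = 0
G(7) = mex{1} = 0
G(8) = mex{1,0} = 2
G(9) = mex{0,0,0} = 1
G(10) = mex{0,0,0} = 1
G(11) = mex{2,1,0} = 3
G(12) = mex{1,1,1} = 0
G(13) = mex{1,1,1} = 0
G(14) = mex{3,0,1} = 2
G(15) = mex{0,0,0} = 1
G(16) = mex{0,2,0} = 1
G(17) = mex{2,1,2} = 0
G_B(17) = 0.
Combined Grundy value = 2 ⊕ 0 = 2.
A winning move leaves total XOR = 0, i.e. changes one component's Grundy value g to g ⊕ X where X is the current total.
Heap A: need g' = 2⊕2 = 0. Options: 20−2→G=3, 20−5→G=0, 20−6→G=1, 20−9→G=0. Hits: 2.
Heap B: need g' = 0⊕2 = 2. Options: 17−3→G=2, 17−8→G=1, 17−9→G=2. Hits: 2.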